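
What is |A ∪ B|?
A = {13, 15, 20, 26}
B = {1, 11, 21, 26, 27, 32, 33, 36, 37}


Set A = {13, 15, 20, 26}, |A| = 4
Set B = {1, 11, 21, 26, 27, 32, 33, 36, 37}, |B| = 9
A ∩ B = {26}, |A ∩ B| = 1
|A ∪ B| = |A| + |B| - |A ∩ B| = 4 + 9 - 1 = 12

12


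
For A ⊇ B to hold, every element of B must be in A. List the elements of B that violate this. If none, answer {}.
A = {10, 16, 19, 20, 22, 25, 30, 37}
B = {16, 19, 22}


Set A = {10, 16, 19, 20, 22, 25, 30, 37}
Set B = {16, 19, 22}
Check each element of B against A:
16 ∈ A, 19 ∈ A, 22 ∈ A
Elements of B not in A: {}

{}


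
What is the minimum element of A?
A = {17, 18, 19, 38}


Set A = {17, 18, 19, 38}
Elements in ascending order: 17, 18, 19, 38
The smallest element is 17.

17


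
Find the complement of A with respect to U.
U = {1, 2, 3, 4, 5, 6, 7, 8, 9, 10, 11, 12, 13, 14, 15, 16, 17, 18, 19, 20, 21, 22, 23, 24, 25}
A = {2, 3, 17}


Universal set U = {1, 2, 3, 4, 5, 6, 7, 8, 9, 10, 11, 12, 13, 14, 15, 16, 17, 18, 19, 20, 21, 22, 23, 24, 25}
Set A = {2, 3, 17}
A' = U \ A = elements in U but not in A
Checking each element of U:
1 (not in A, include), 2 (in A, exclude), 3 (in A, exclude), 4 (not in A, include), 5 (not in A, include), 6 (not in A, include), 7 (not in A, include), 8 (not in A, include), 9 (not in A, include), 10 (not in A, include), 11 (not in A, include), 12 (not in A, include), 13 (not in A, include), 14 (not in A, include), 15 (not in A, include), 16 (not in A, include), 17 (in A, exclude), 18 (not in A, include), 19 (not in A, include), 20 (not in A, include), 21 (not in A, include), 22 (not in A, include), 23 (not in A, include), 24 (not in A, include), 25 (not in A, include)
A' = {1, 4, 5, 6, 7, 8, 9, 10, 11, 12, 13, 14, 15, 16, 18, 19, 20, 21, 22, 23, 24, 25}

{1, 4, 5, 6, 7, 8, 9, 10, 11, 12, 13, 14, 15, 16, 18, 19, 20, 21, 22, 23, 24, 25}


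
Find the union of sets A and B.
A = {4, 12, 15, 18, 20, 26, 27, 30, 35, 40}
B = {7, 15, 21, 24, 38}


Set A = {4, 12, 15, 18, 20, 26, 27, 30, 35, 40}
Set B = {7, 15, 21, 24, 38}
A ∪ B includes all elements in either set.
Elements from A: {4, 12, 15, 18, 20, 26, 27, 30, 35, 40}
Elements from B not already included: {7, 21, 24, 38}
A ∪ B = {4, 7, 12, 15, 18, 20, 21, 24, 26, 27, 30, 35, 38, 40}

{4, 7, 12, 15, 18, 20, 21, 24, 26, 27, 30, 35, 38, 40}


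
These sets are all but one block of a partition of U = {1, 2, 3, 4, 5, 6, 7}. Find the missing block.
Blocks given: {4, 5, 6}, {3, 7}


U = {1, 2, 3, 4, 5, 6, 7}
Shown blocks: {4, 5, 6}, {3, 7}
A partition's blocks are pairwise disjoint and cover U, so the missing block = U \ (union of shown blocks).
Union of shown blocks: {3, 4, 5, 6, 7}
Missing block = U \ (union) = {1, 2}

{1, 2}


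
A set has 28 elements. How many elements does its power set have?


The set has 28 elements.
The power set contains all possible subsets.
|P(A)| = 2^|A| = 2^28 = 268435456

268435456


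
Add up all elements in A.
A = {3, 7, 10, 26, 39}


Set A = {3, 7, 10, 26, 39}
Sum = 3 + 7 + 10 + 26 + 39 = 85

85


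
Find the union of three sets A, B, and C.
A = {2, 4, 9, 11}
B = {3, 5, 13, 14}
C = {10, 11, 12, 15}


Set A = {2, 4, 9, 11}
Set B = {3, 5, 13, 14}
Set C = {10, 11, 12, 15}
First, A ∪ B = {2, 3, 4, 5, 9, 11, 13, 14}
Then, (A ∪ B) ∪ C = {2, 3, 4, 5, 9, 10, 11, 12, 13, 14, 15}

{2, 3, 4, 5, 9, 10, 11, 12, 13, 14, 15}


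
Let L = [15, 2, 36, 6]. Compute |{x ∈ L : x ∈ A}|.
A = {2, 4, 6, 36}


Set A = {2, 4, 6, 36}
Candidates: [15, 2, 36, 6]
Check each candidate:
15 ∉ A, 2 ∈ A, 36 ∈ A, 6 ∈ A
Count of candidates in A: 3

3


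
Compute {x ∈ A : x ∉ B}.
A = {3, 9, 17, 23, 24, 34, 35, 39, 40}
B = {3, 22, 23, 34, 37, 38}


Set A = {3, 9, 17, 23, 24, 34, 35, 39, 40}
Set B = {3, 22, 23, 34, 37, 38}
Check each element of A against B:
3 ∈ B, 9 ∉ B (include), 17 ∉ B (include), 23 ∈ B, 24 ∉ B (include), 34 ∈ B, 35 ∉ B (include), 39 ∉ B (include), 40 ∉ B (include)
Elements of A not in B: {9, 17, 24, 35, 39, 40}

{9, 17, 24, 35, 39, 40}


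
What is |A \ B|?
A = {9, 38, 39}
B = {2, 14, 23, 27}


Set A = {9, 38, 39}
Set B = {2, 14, 23, 27}
A \ B = {9, 38, 39}
|A \ B| = 3

3


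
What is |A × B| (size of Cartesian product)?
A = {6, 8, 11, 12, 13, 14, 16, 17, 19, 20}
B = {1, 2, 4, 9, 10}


Set A = {6, 8, 11, 12, 13, 14, 16, 17, 19, 20} has 10 elements.
Set B = {1, 2, 4, 9, 10} has 5 elements.
|A × B| = |A| × |B| = 10 × 5 = 50

50


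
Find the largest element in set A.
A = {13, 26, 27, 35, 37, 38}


Set A = {13, 26, 27, 35, 37, 38}
Elements in ascending order: 13, 26, 27, 35, 37, 38
The largest element is 38.

38


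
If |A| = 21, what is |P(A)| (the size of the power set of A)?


The set has 21 elements.
The power set contains all possible subsets.
|P(A)| = 2^|A| = 2^21 = 2097152

2097152


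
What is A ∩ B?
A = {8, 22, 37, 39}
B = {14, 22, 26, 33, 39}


Set A = {8, 22, 37, 39}
Set B = {14, 22, 26, 33, 39}
A ∩ B includes only elements in both sets.
Check each element of A against B:
8 ✗, 22 ✓, 37 ✗, 39 ✓
A ∩ B = {22, 39}

{22, 39}


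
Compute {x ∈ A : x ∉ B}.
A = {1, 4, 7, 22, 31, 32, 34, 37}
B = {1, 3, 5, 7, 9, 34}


Set A = {1, 4, 7, 22, 31, 32, 34, 37}
Set B = {1, 3, 5, 7, 9, 34}
Check each element of A against B:
1 ∈ B, 4 ∉ B (include), 7 ∈ B, 22 ∉ B (include), 31 ∉ B (include), 32 ∉ B (include), 34 ∈ B, 37 ∉ B (include)
Elements of A not in B: {4, 22, 31, 32, 37}

{4, 22, 31, 32, 37}


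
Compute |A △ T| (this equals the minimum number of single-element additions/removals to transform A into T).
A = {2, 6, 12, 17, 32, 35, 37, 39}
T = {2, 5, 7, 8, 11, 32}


Set A = {2, 6, 12, 17, 32, 35, 37, 39}
Set T = {2, 5, 7, 8, 11, 32}
Elements to remove from A (in A, not in T): {6, 12, 17, 35, 37, 39} → 6 removals
Elements to add to A (in T, not in A): {5, 7, 8, 11} → 4 additions
Total edits = 6 + 4 = 10

10


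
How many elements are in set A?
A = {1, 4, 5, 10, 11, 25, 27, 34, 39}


Set A = {1, 4, 5, 10, 11, 25, 27, 34, 39}
Listing elements: 1, 4, 5, 10, 11, 25, 27, 34, 39
Counting: 9 elements
|A| = 9

9


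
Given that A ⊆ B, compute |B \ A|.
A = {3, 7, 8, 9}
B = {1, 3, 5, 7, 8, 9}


Set A = {3, 7, 8, 9}, |A| = 4
Set B = {1, 3, 5, 7, 8, 9}, |B| = 6
Since A ⊆ B: B \ A = {1, 5}
|B| - |A| = 6 - 4 = 2

2


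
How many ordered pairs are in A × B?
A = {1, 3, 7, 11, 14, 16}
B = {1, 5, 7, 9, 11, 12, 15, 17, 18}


Set A = {1, 3, 7, 11, 14, 16} has 6 elements.
Set B = {1, 5, 7, 9, 11, 12, 15, 17, 18} has 9 elements.
|A × B| = |A| × |B| = 6 × 9 = 54

54


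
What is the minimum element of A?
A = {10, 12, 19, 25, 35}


Set A = {10, 12, 19, 25, 35}
Elements in ascending order: 10, 12, 19, 25, 35
The smallest element is 10.

10


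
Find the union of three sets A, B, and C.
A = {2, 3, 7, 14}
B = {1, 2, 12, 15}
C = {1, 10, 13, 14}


Set A = {2, 3, 7, 14}
Set B = {1, 2, 12, 15}
Set C = {1, 10, 13, 14}
First, A ∪ B = {1, 2, 3, 7, 12, 14, 15}
Then, (A ∪ B) ∪ C = {1, 2, 3, 7, 10, 12, 13, 14, 15}

{1, 2, 3, 7, 10, 12, 13, 14, 15}


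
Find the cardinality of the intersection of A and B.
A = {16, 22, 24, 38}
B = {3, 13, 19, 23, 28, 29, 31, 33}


Set A = {16, 22, 24, 38}
Set B = {3, 13, 19, 23, 28, 29, 31, 33}
A ∩ B = {}
|A ∩ B| = 0

0


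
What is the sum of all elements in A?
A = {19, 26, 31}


Set A = {19, 26, 31}
Sum = 19 + 26 + 31 = 76

76


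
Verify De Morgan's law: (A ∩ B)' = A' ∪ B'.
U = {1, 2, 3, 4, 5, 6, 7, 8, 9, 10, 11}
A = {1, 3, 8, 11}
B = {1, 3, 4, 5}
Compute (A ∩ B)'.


U = {1, 2, 3, 4, 5, 6, 7, 8, 9, 10, 11}
A = {1, 3, 8, 11}, B = {1, 3, 4, 5}
A ∩ B = {1, 3}
(A ∩ B)' = U \ (A ∩ B) = {2, 4, 5, 6, 7, 8, 9, 10, 11}
Verification via A' ∪ B': A' = {2, 4, 5, 6, 7, 9, 10}, B' = {2, 6, 7, 8, 9, 10, 11}
A' ∪ B' = {2, 4, 5, 6, 7, 8, 9, 10, 11} ✓

{2, 4, 5, 6, 7, 8, 9, 10, 11}


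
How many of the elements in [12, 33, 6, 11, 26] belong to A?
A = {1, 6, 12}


Set A = {1, 6, 12}
Candidates: [12, 33, 6, 11, 26]
Check each candidate:
12 ∈ A, 33 ∉ A, 6 ∈ A, 11 ∉ A, 26 ∉ A
Count of candidates in A: 2

2


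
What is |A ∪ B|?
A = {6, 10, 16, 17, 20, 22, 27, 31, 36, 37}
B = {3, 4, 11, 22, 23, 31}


Set A = {6, 10, 16, 17, 20, 22, 27, 31, 36, 37}, |A| = 10
Set B = {3, 4, 11, 22, 23, 31}, |B| = 6
A ∩ B = {22, 31}, |A ∩ B| = 2
|A ∪ B| = |A| + |B| - |A ∩ B| = 10 + 6 - 2 = 14

14


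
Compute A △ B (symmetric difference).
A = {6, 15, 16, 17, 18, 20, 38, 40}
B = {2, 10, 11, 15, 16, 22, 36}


Set A = {6, 15, 16, 17, 18, 20, 38, 40}
Set B = {2, 10, 11, 15, 16, 22, 36}
A △ B = (A \ B) ∪ (B \ A)
Elements in A but not B: {6, 17, 18, 20, 38, 40}
Elements in B but not A: {2, 10, 11, 22, 36}
A △ B = {2, 6, 10, 11, 17, 18, 20, 22, 36, 38, 40}

{2, 6, 10, 11, 17, 18, 20, 22, 36, 38, 40}


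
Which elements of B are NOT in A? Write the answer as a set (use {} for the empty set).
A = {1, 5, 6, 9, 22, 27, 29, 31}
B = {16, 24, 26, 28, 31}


Set A = {1, 5, 6, 9, 22, 27, 29, 31}
Set B = {16, 24, 26, 28, 31}
Check each element of B against A:
16 ∉ A (include), 24 ∉ A (include), 26 ∉ A (include), 28 ∉ A (include), 31 ∈ A
Elements of B not in A: {16, 24, 26, 28}

{16, 24, 26, 28}


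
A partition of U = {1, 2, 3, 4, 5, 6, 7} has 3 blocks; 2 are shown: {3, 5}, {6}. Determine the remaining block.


U = {1, 2, 3, 4, 5, 6, 7}
Shown blocks: {3, 5}, {6}
A partition's blocks are pairwise disjoint and cover U, so the missing block = U \ (union of shown blocks).
Union of shown blocks: {3, 5, 6}
Missing block = U \ (union) = {1, 2, 4, 7}

{1, 2, 4, 7}


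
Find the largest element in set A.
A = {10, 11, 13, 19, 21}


Set A = {10, 11, 13, 19, 21}
Elements in ascending order: 10, 11, 13, 19, 21
The largest element is 21.

21


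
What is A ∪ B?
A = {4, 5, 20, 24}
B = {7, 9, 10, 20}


Set A = {4, 5, 20, 24}
Set B = {7, 9, 10, 20}
A ∪ B includes all elements in either set.
Elements from A: {4, 5, 20, 24}
Elements from B not already included: {7, 9, 10}
A ∪ B = {4, 5, 7, 9, 10, 20, 24}

{4, 5, 7, 9, 10, 20, 24}


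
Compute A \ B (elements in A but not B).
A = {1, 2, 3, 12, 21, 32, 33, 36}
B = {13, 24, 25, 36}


Set A = {1, 2, 3, 12, 21, 32, 33, 36}
Set B = {13, 24, 25, 36}
A \ B includes elements in A that are not in B.
Check each element of A:
1 (not in B, keep), 2 (not in B, keep), 3 (not in B, keep), 12 (not in B, keep), 21 (not in B, keep), 32 (not in B, keep), 33 (not in B, keep), 36 (in B, remove)
A \ B = {1, 2, 3, 12, 21, 32, 33}

{1, 2, 3, 12, 21, 32, 33}


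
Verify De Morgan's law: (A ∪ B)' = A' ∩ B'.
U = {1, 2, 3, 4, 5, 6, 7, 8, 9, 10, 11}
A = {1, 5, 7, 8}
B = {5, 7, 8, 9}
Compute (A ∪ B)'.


U = {1, 2, 3, 4, 5, 6, 7, 8, 9, 10, 11}
A = {1, 5, 7, 8}, B = {5, 7, 8, 9}
A ∪ B = {1, 5, 7, 8, 9}
(A ∪ B)' = U \ (A ∪ B) = {2, 3, 4, 6, 10, 11}
Verification via A' ∩ B': A' = {2, 3, 4, 6, 9, 10, 11}, B' = {1, 2, 3, 4, 6, 10, 11}
A' ∩ B' = {2, 3, 4, 6, 10, 11} ✓

{2, 3, 4, 6, 10, 11}


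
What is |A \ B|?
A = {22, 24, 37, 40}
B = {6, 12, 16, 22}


Set A = {22, 24, 37, 40}
Set B = {6, 12, 16, 22}
A \ B = {24, 37, 40}
|A \ B| = 3

3


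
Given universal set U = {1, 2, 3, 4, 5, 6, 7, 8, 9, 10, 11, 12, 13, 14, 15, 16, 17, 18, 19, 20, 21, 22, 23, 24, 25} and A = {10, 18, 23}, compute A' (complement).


Universal set U = {1, 2, 3, 4, 5, 6, 7, 8, 9, 10, 11, 12, 13, 14, 15, 16, 17, 18, 19, 20, 21, 22, 23, 24, 25}
Set A = {10, 18, 23}
A' = U \ A = elements in U but not in A
Checking each element of U:
1 (not in A, include), 2 (not in A, include), 3 (not in A, include), 4 (not in A, include), 5 (not in A, include), 6 (not in A, include), 7 (not in A, include), 8 (not in A, include), 9 (not in A, include), 10 (in A, exclude), 11 (not in A, include), 12 (not in A, include), 13 (not in A, include), 14 (not in A, include), 15 (not in A, include), 16 (not in A, include), 17 (not in A, include), 18 (in A, exclude), 19 (not in A, include), 20 (not in A, include), 21 (not in A, include), 22 (not in A, include), 23 (in A, exclude), 24 (not in A, include), 25 (not in A, include)
A' = {1, 2, 3, 4, 5, 6, 7, 8, 9, 11, 12, 13, 14, 15, 16, 17, 19, 20, 21, 22, 24, 25}

{1, 2, 3, 4, 5, 6, 7, 8, 9, 11, 12, 13, 14, 15, 16, 17, 19, 20, 21, 22, 24, 25}


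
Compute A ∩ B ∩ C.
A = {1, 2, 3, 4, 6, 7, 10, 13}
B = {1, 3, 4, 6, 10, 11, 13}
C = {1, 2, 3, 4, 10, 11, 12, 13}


Set A = {1, 2, 3, 4, 6, 7, 10, 13}
Set B = {1, 3, 4, 6, 10, 11, 13}
Set C = {1, 2, 3, 4, 10, 11, 12, 13}
First, A ∩ B = {1, 3, 4, 6, 10, 13}
Then, (A ∩ B) ∩ C = {1, 3, 4, 10, 13}

{1, 3, 4, 10, 13}


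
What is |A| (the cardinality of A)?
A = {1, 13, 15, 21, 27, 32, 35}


Set A = {1, 13, 15, 21, 27, 32, 35}
Listing elements: 1, 13, 15, 21, 27, 32, 35
Counting: 7 elements
|A| = 7

7


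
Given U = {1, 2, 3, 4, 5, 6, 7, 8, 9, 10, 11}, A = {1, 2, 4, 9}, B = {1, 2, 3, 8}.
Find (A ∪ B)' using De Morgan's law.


U = {1, 2, 3, 4, 5, 6, 7, 8, 9, 10, 11}
A = {1, 2, 4, 9}, B = {1, 2, 3, 8}
A ∪ B = {1, 2, 3, 4, 8, 9}
(A ∪ B)' = U \ (A ∪ B) = {5, 6, 7, 10, 11}
Verification via A' ∩ B': A' = {3, 5, 6, 7, 8, 10, 11}, B' = {4, 5, 6, 7, 9, 10, 11}
A' ∩ B' = {5, 6, 7, 10, 11} ✓

{5, 6, 7, 10, 11}


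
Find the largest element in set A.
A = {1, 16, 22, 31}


Set A = {1, 16, 22, 31}
Elements in ascending order: 1, 16, 22, 31
The largest element is 31.

31


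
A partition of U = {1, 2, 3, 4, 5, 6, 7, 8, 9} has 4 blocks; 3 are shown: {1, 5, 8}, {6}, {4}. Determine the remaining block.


U = {1, 2, 3, 4, 5, 6, 7, 8, 9}
Shown blocks: {1, 5, 8}, {6}, {4}
A partition's blocks are pairwise disjoint and cover U, so the missing block = U \ (union of shown blocks).
Union of shown blocks: {1, 4, 5, 6, 8}
Missing block = U \ (union) = {2, 3, 7, 9}

{2, 3, 7, 9}


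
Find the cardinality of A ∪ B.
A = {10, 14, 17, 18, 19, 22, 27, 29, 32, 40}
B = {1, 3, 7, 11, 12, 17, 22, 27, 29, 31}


Set A = {10, 14, 17, 18, 19, 22, 27, 29, 32, 40}, |A| = 10
Set B = {1, 3, 7, 11, 12, 17, 22, 27, 29, 31}, |B| = 10
A ∩ B = {17, 22, 27, 29}, |A ∩ B| = 4
|A ∪ B| = |A| + |B| - |A ∩ B| = 10 + 10 - 4 = 16

16


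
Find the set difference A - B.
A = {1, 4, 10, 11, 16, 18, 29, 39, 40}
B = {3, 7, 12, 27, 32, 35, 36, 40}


Set A = {1, 4, 10, 11, 16, 18, 29, 39, 40}
Set B = {3, 7, 12, 27, 32, 35, 36, 40}
A \ B includes elements in A that are not in B.
Check each element of A:
1 (not in B, keep), 4 (not in B, keep), 10 (not in B, keep), 11 (not in B, keep), 16 (not in B, keep), 18 (not in B, keep), 29 (not in B, keep), 39 (not in B, keep), 40 (in B, remove)
A \ B = {1, 4, 10, 11, 16, 18, 29, 39}

{1, 4, 10, 11, 16, 18, 29, 39}


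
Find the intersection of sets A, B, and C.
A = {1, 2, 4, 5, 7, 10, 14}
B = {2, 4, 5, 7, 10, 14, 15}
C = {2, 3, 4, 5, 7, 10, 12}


Set A = {1, 2, 4, 5, 7, 10, 14}
Set B = {2, 4, 5, 7, 10, 14, 15}
Set C = {2, 3, 4, 5, 7, 10, 12}
First, A ∩ B = {2, 4, 5, 7, 10, 14}
Then, (A ∩ B) ∩ C = {2, 4, 5, 7, 10}

{2, 4, 5, 7, 10}


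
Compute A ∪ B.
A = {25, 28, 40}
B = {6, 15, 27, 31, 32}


Set A = {25, 28, 40}
Set B = {6, 15, 27, 31, 32}
A ∪ B includes all elements in either set.
Elements from A: {25, 28, 40}
Elements from B not already included: {6, 15, 27, 31, 32}
A ∪ B = {6, 15, 25, 27, 28, 31, 32, 40}

{6, 15, 25, 27, 28, 31, 32, 40}


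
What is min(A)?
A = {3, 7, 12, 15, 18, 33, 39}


Set A = {3, 7, 12, 15, 18, 33, 39}
Elements in ascending order: 3, 7, 12, 15, 18, 33, 39
The smallest element is 3.

3


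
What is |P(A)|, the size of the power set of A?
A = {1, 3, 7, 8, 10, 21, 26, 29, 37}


Set A = {1, 3, 7, 8, 10, 21, 26, 29, 37}
|A| = 9
The power set P(A) contains all subsets of A.
|P(A)| = 2^|A| = 2^9 = 512

512


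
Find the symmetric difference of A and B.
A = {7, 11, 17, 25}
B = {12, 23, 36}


Set A = {7, 11, 17, 25}
Set B = {12, 23, 36}
A △ B = (A \ B) ∪ (B \ A)
Elements in A but not B: {7, 11, 17, 25}
Elements in B but not A: {12, 23, 36}
A △ B = {7, 11, 12, 17, 23, 25, 36}

{7, 11, 12, 17, 23, 25, 36}


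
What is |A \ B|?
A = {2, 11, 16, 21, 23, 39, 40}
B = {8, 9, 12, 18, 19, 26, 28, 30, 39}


Set A = {2, 11, 16, 21, 23, 39, 40}
Set B = {8, 9, 12, 18, 19, 26, 28, 30, 39}
A \ B = {2, 11, 16, 21, 23, 40}
|A \ B| = 6

6


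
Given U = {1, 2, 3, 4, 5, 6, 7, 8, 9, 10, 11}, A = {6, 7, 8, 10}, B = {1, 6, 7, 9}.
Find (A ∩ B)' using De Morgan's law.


U = {1, 2, 3, 4, 5, 6, 7, 8, 9, 10, 11}
A = {6, 7, 8, 10}, B = {1, 6, 7, 9}
A ∩ B = {6, 7}
(A ∩ B)' = U \ (A ∩ B) = {1, 2, 3, 4, 5, 8, 9, 10, 11}
Verification via A' ∪ B': A' = {1, 2, 3, 4, 5, 9, 11}, B' = {2, 3, 4, 5, 8, 10, 11}
A' ∪ B' = {1, 2, 3, 4, 5, 8, 9, 10, 11} ✓

{1, 2, 3, 4, 5, 8, 9, 10, 11}


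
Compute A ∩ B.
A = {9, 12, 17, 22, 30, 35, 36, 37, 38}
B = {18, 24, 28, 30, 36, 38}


Set A = {9, 12, 17, 22, 30, 35, 36, 37, 38}
Set B = {18, 24, 28, 30, 36, 38}
A ∩ B includes only elements in both sets.
Check each element of A against B:
9 ✗, 12 ✗, 17 ✗, 22 ✗, 30 ✓, 35 ✗, 36 ✓, 37 ✗, 38 ✓
A ∩ B = {30, 36, 38}

{30, 36, 38}


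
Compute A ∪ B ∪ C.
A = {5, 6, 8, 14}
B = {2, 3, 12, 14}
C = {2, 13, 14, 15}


Set A = {5, 6, 8, 14}
Set B = {2, 3, 12, 14}
Set C = {2, 13, 14, 15}
First, A ∪ B = {2, 3, 5, 6, 8, 12, 14}
Then, (A ∪ B) ∪ C = {2, 3, 5, 6, 8, 12, 13, 14, 15}

{2, 3, 5, 6, 8, 12, 13, 14, 15}


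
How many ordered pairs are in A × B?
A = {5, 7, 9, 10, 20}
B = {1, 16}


Set A = {5, 7, 9, 10, 20} has 5 elements.
Set B = {1, 16} has 2 elements.
|A × B| = |A| × |B| = 5 × 2 = 10

10


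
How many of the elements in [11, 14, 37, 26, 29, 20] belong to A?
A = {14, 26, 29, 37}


Set A = {14, 26, 29, 37}
Candidates: [11, 14, 37, 26, 29, 20]
Check each candidate:
11 ∉ A, 14 ∈ A, 37 ∈ A, 26 ∈ A, 29 ∈ A, 20 ∉ A
Count of candidates in A: 4

4


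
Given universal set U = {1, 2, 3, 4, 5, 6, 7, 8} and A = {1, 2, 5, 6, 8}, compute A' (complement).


Universal set U = {1, 2, 3, 4, 5, 6, 7, 8}
Set A = {1, 2, 5, 6, 8}
A' = U \ A = elements in U but not in A
Checking each element of U:
1 (in A, exclude), 2 (in A, exclude), 3 (not in A, include), 4 (not in A, include), 5 (in A, exclude), 6 (in A, exclude), 7 (not in A, include), 8 (in A, exclude)
A' = {3, 4, 7}

{3, 4, 7}


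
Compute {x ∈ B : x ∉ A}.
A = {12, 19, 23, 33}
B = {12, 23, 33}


Set A = {12, 19, 23, 33}
Set B = {12, 23, 33}
Check each element of B against A:
12 ∈ A, 23 ∈ A, 33 ∈ A
Elements of B not in A: {}

{}


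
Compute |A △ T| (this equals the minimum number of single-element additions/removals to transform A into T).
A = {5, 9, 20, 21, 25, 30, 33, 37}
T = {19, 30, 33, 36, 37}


Set A = {5, 9, 20, 21, 25, 30, 33, 37}
Set T = {19, 30, 33, 36, 37}
Elements to remove from A (in A, not in T): {5, 9, 20, 21, 25} → 5 removals
Elements to add to A (in T, not in A): {19, 36} → 2 additions
Total edits = 5 + 2 = 7

7


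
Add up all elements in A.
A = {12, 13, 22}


Set A = {12, 13, 22}
Sum = 12 + 13 + 22 = 47

47


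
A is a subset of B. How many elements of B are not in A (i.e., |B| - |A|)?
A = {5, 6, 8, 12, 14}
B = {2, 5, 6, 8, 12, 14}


Set A = {5, 6, 8, 12, 14}, |A| = 5
Set B = {2, 5, 6, 8, 12, 14}, |B| = 6
Since A ⊆ B: B \ A = {2}
|B| - |A| = 6 - 5 = 1

1


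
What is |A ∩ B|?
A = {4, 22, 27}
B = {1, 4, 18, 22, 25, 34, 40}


Set A = {4, 22, 27}
Set B = {1, 4, 18, 22, 25, 34, 40}
A ∩ B = {4, 22}
|A ∩ B| = 2

2


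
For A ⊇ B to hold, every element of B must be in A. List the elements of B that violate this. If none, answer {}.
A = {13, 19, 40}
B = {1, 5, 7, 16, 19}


Set A = {13, 19, 40}
Set B = {1, 5, 7, 16, 19}
Check each element of B against A:
1 ∉ A (include), 5 ∉ A (include), 7 ∉ A (include), 16 ∉ A (include), 19 ∈ A
Elements of B not in A: {1, 5, 7, 16}

{1, 5, 7, 16}


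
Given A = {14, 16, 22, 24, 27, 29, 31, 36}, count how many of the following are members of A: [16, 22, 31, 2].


Set A = {14, 16, 22, 24, 27, 29, 31, 36}
Candidates: [16, 22, 31, 2]
Check each candidate:
16 ∈ A, 22 ∈ A, 31 ∈ A, 2 ∉ A
Count of candidates in A: 3

3


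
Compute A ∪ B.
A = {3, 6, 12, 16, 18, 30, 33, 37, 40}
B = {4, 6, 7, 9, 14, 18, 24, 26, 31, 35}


Set A = {3, 6, 12, 16, 18, 30, 33, 37, 40}
Set B = {4, 6, 7, 9, 14, 18, 24, 26, 31, 35}
A ∪ B includes all elements in either set.
Elements from A: {3, 6, 12, 16, 18, 30, 33, 37, 40}
Elements from B not already included: {4, 7, 9, 14, 24, 26, 31, 35}
A ∪ B = {3, 4, 6, 7, 9, 12, 14, 16, 18, 24, 26, 30, 31, 33, 35, 37, 40}

{3, 4, 6, 7, 9, 12, 14, 16, 18, 24, 26, 30, 31, 33, 35, 37, 40}


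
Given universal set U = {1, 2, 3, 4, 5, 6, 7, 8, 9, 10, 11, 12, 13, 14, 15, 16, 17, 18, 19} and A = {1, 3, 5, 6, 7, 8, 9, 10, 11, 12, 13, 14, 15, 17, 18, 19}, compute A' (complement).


Universal set U = {1, 2, 3, 4, 5, 6, 7, 8, 9, 10, 11, 12, 13, 14, 15, 16, 17, 18, 19}
Set A = {1, 3, 5, 6, 7, 8, 9, 10, 11, 12, 13, 14, 15, 17, 18, 19}
A' = U \ A = elements in U but not in A
Checking each element of U:
1 (in A, exclude), 2 (not in A, include), 3 (in A, exclude), 4 (not in A, include), 5 (in A, exclude), 6 (in A, exclude), 7 (in A, exclude), 8 (in A, exclude), 9 (in A, exclude), 10 (in A, exclude), 11 (in A, exclude), 12 (in A, exclude), 13 (in A, exclude), 14 (in A, exclude), 15 (in A, exclude), 16 (not in A, include), 17 (in A, exclude), 18 (in A, exclude), 19 (in A, exclude)
A' = {2, 4, 16}

{2, 4, 16}


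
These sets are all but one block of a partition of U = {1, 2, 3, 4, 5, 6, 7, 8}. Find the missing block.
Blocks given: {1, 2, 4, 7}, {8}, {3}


U = {1, 2, 3, 4, 5, 6, 7, 8}
Shown blocks: {1, 2, 4, 7}, {8}, {3}
A partition's blocks are pairwise disjoint and cover U, so the missing block = U \ (union of shown blocks).
Union of shown blocks: {1, 2, 3, 4, 7, 8}
Missing block = U \ (union) = {5, 6}

{5, 6}


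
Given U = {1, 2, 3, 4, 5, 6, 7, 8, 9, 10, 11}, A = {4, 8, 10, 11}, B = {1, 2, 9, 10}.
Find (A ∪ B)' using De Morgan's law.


U = {1, 2, 3, 4, 5, 6, 7, 8, 9, 10, 11}
A = {4, 8, 10, 11}, B = {1, 2, 9, 10}
A ∪ B = {1, 2, 4, 8, 9, 10, 11}
(A ∪ B)' = U \ (A ∪ B) = {3, 5, 6, 7}
Verification via A' ∩ B': A' = {1, 2, 3, 5, 6, 7, 9}, B' = {3, 4, 5, 6, 7, 8, 11}
A' ∩ B' = {3, 5, 6, 7} ✓

{3, 5, 6, 7}


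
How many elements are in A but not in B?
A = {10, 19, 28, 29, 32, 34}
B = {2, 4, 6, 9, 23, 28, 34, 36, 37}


Set A = {10, 19, 28, 29, 32, 34}
Set B = {2, 4, 6, 9, 23, 28, 34, 36, 37}
A \ B = {10, 19, 29, 32}
|A \ B| = 4

4


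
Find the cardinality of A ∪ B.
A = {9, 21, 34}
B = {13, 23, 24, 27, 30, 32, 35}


Set A = {9, 21, 34}, |A| = 3
Set B = {13, 23, 24, 27, 30, 32, 35}, |B| = 7
A ∩ B = {}, |A ∩ B| = 0
|A ∪ B| = |A| + |B| - |A ∩ B| = 3 + 7 - 0 = 10

10


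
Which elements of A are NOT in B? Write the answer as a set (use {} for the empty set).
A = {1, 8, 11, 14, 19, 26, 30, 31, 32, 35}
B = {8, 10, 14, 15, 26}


Set A = {1, 8, 11, 14, 19, 26, 30, 31, 32, 35}
Set B = {8, 10, 14, 15, 26}
Check each element of A against B:
1 ∉ B (include), 8 ∈ B, 11 ∉ B (include), 14 ∈ B, 19 ∉ B (include), 26 ∈ B, 30 ∉ B (include), 31 ∉ B (include), 32 ∉ B (include), 35 ∉ B (include)
Elements of A not in B: {1, 11, 19, 30, 31, 32, 35}

{1, 11, 19, 30, 31, 32, 35}


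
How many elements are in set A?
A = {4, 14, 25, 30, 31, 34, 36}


Set A = {4, 14, 25, 30, 31, 34, 36}
Listing elements: 4, 14, 25, 30, 31, 34, 36
Counting: 7 elements
|A| = 7

7


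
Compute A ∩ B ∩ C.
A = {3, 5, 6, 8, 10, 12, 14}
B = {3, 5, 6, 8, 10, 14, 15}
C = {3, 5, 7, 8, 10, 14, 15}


Set A = {3, 5, 6, 8, 10, 12, 14}
Set B = {3, 5, 6, 8, 10, 14, 15}
Set C = {3, 5, 7, 8, 10, 14, 15}
First, A ∩ B = {3, 5, 6, 8, 10, 14}
Then, (A ∩ B) ∩ C = {3, 5, 8, 10, 14}

{3, 5, 8, 10, 14}


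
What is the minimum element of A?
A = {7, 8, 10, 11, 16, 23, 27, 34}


Set A = {7, 8, 10, 11, 16, 23, 27, 34}
Elements in ascending order: 7, 8, 10, 11, 16, 23, 27, 34
The smallest element is 7.

7


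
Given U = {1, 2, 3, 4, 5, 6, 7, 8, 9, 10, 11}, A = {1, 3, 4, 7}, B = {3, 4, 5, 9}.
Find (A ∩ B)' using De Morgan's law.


U = {1, 2, 3, 4, 5, 6, 7, 8, 9, 10, 11}
A = {1, 3, 4, 7}, B = {3, 4, 5, 9}
A ∩ B = {3, 4}
(A ∩ B)' = U \ (A ∩ B) = {1, 2, 5, 6, 7, 8, 9, 10, 11}
Verification via A' ∪ B': A' = {2, 5, 6, 8, 9, 10, 11}, B' = {1, 2, 6, 7, 8, 10, 11}
A' ∪ B' = {1, 2, 5, 6, 7, 8, 9, 10, 11} ✓

{1, 2, 5, 6, 7, 8, 9, 10, 11}


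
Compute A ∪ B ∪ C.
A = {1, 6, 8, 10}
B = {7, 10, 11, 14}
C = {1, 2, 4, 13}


Set A = {1, 6, 8, 10}
Set B = {7, 10, 11, 14}
Set C = {1, 2, 4, 13}
First, A ∪ B = {1, 6, 7, 8, 10, 11, 14}
Then, (A ∪ B) ∪ C = {1, 2, 4, 6, 7, 8, 10, 11, 13, 14}

{1, 2, 4, 6, 7, 8, 10, 11, 13, 14}


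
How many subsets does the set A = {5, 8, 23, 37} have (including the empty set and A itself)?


Set A = {5, 8, 23, 37}
|A| = 4
The power set P(A) contains all subsets of A.
|P(A)| = 2^|A| = 2^4 = 16

16


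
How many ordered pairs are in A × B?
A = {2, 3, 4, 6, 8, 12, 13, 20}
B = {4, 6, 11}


Set A = {2, 3, 4, 6, 8, 12, 13, 20} has 8 elements.
Set B = {4, 6, 11} has 3 elements.
|A × B| = |A| × |B| = 8 × 3 = 24

24


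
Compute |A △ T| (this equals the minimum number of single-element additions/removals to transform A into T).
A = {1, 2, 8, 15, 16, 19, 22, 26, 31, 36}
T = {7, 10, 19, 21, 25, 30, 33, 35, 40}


Set A = {1, 2, 8, 15, 16, 19, 22, 26, 31, 36}
Set T = {7, 10, 19, 21, 25, 30, 33, 35, 40}
Elements to remove from A (in A, not in T): {1, 2, 8, 15, 16, 22, 26, 31, 36} → 9 removals
Elements to add to A (in T, not in A): {7, 10, 21, 25, 30, 33, 35, 40} → 8 additions
Total edits = 9 + 8 = 17

17


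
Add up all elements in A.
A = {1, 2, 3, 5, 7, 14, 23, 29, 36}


Set A = {1, 2, 3, 5, 7, 14, 23, 29, 36}
Sum = 1 + 2 + 3 + 5 + 7 + 14 + 23 + 29 + 36 = 120

120


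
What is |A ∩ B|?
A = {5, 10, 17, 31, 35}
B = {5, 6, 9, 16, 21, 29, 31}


Set A = {5, 10, 17, 31, 35}
Set B = {5, 6, 9, 16, 21, 29, 31}
A ∩ B = {5, 31}
|A ∩ B| = 2

2


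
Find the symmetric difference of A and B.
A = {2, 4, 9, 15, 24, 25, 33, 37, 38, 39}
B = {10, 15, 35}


Set A = {2, 4, 9, 15, 24, 25, 33, 37, 38, 39}
Set B = {10, 15, 35}
A △ B = (A \ B) ∪ (B \ A)
Elements in A but not B: {2, 4, 9, 24, 25, 33, 37, 38, 39}
Elements in B but not A: {10, 35}
A △ B = {2, 4, 9, 10, 24, 25, 33, 35, 37, 38, 39}

{2, 4, 9, 10, 24, 25, 33, 35, 37, 38, 39}


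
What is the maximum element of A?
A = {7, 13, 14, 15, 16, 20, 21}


Set A = {7, 13, 14, 15, 16, 20, 21}
Elements in ascending order: 7, 13, 14, 15, 16, 20, 21
The largest element is 21.

21


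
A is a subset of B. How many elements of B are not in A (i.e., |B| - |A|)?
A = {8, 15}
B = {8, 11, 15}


Set A = {8, 15}, |A| = 2
Set B = {8, 11, 15}, |B| = 3
Since A ⊆ B: B \ A = {11}
|B| - |A| = 3 - 2 = 1

1


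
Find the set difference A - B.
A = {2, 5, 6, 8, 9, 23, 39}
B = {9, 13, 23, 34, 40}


Set A = {2, 5, 6, 8, 9, 23, 39}
Set B = {9, 13, 23, 34, 40}
A \ B includes elements in A that are not in B.
Check each element of A:
2 (not in B, keep), 5 (not in B, keep), 6 (not in B, keep), 8 (not in B, keep), 9 (in B, remove), 23 (in B, remove), 39 (not in B, keep)
A \ B = {2, 5, 6, 8, 39}

{2, 5, 6, 8, 39}


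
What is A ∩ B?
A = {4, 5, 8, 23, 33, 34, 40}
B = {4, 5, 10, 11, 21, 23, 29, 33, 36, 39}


Set A = {4, 5, 8, 23, 33, 34, 40}
Set B = {4, 5, 10, 11, 21, 23, 29, 33, 36, 39}
A ∩ B includes only elements in both sets.
Check each element of A against B:
4 ✓, 5 ✓, 8 ✗, 23 ✓, 33 ✓, 34 ✗, 40 ✗
A ∩ B = {4, 5, 23, 33}

{4, 5, 23, 33}


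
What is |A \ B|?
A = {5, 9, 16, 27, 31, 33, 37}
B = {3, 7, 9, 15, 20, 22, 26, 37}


Set A = {5, 9, 16, 27, 31, 33, 37}
Set B = {3, 7, 9, 15, 20, 22, 26, 37}
A \ B = {5, 16, 27, 31, 33}
|A \ B| = 5

5


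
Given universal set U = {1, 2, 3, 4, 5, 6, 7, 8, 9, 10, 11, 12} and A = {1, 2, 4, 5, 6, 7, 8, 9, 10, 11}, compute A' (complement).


Universal set U = {1, 2, 3, 4, 5, 6, 7, 8, 9, 10, 11, 12}
Set A = {1, 2, 4, 5, 6, 7, 8, 9, 10, 11}
A' = U \ A = elements in U but not in A
Checking each element of U:
1 (in A, exclude), 2 (in A, exclude), 3 (not in A, include), 4 (in A, exclude), 5 (in A, exclude), 6 (in A, exclude), 7 (in A, exclude), 8 (in A, exclude), 9 (in A, exclude), 10 (in A, exclude), 11 (in A, exclude), 12 (not in A, include)
A' = {3, 12}

{3, 12}


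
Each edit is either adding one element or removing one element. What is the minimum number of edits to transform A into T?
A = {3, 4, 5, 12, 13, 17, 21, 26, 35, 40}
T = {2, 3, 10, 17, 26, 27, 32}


Set A = {3, 4, 5, 12, 13, 17, 21, 26, 35, 40}
Set T = {2, 3, 10, 17, 26, 27, 32}
Elements to remove from A (in A, not in T): {4, 5, 12, 13, 21, 35, 40} → 7 removals
Elements to add to A (in T, not in A): {2, 10, 27, 32} → 4 additions
Total edits = 7 + 4 = 11

11


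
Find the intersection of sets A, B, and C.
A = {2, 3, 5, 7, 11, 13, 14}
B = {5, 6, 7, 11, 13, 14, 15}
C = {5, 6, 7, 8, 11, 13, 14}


Set A = {2, 3, 5, 7, 11, 13, 14}
Set B = {5, 6, 7, 11, 13, 14, 15}
Set C = {5, 6, 7, 8, 11, 13, 14}
First, A ∩ B = {5, 7, 11, 13, 14}
Then, (A ∩ B) ∩ C = {5, 7, 11, 13, 14}

{5, 7, 11, 13, 14}


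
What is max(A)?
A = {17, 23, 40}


Set A = {17, 23, 40}
Elements in ascending order: 17, 23, 40
The largest element is 40.

40


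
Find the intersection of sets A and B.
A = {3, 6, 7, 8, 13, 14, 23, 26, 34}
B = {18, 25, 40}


Set A = {3, 6, 7, 8, 13, 14, 23, 26, 34}
Set B = {18, 25, 40}
A ∩ B includes only elements in both sets.
Check each element of A against B:
3 ✗, 6 ✗, 7 ✗, 8 ✗, 13 ✗, 14 ✗, 23 ✗, 26 ✗, 34 ✗
A ∩ B = {}

{}


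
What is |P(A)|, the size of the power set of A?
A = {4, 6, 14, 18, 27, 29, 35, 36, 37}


Set A = {4, 6, 14, 18, 27, 29, 35, 36, 37}
|A| = 9
The power set P(A) contains all subsets of A.
|P(A)| = 2^|A| = 2^9 = 512

512


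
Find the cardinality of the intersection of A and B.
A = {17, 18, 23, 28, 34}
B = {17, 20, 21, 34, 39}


Set A = {17, 18, 23, 28, 34}
Set B = {17, 20, 21, 34, 39}
A ∩ B = {17, 34}
|A ∩ B| = 2

2


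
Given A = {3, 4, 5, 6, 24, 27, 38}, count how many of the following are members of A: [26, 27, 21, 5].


Set A = {3, 4, 5, 6, 24, 27, 38}
Candidates: [26, 27, 21, 5]
Check each candidate:
26 ∉ A, 27 ∈ A, 21 ∉ A, 5 ∈ A
Count of candidates in A: 2

2


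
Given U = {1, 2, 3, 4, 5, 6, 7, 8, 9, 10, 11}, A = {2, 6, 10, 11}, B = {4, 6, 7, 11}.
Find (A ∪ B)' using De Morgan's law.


U = {1, 2, 3, 4, 5, 6, 7, 8, 9, 10, 11}
A = {2, 6, 10, 11}, B = {4, 6, 7, 11}
A ∪ B = {2, 4, 6, 7, 10, 11}
(A ∪ B)' = U \ (A ∪ B) = {1, 3, 5, 8, 9}
Verification via A' ∩ B': A' = {1, 3, 4, 5, 7, 8, 9}, B' = {1, 2, 3, 5, 8, 9, 10}
A' ∩ B' = {1, 3, 5, 8, 9} ✓

{1, 3, 5, 8, 9}


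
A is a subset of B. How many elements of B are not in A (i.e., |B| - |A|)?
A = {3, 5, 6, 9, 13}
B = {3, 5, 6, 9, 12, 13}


Set A = {3, 5, 6, 9, 13}, |A| = 5
Set B = {3, 5, 6, 9, 12, 13}, |B| = 6
Since A ⊆ B: B \ A = {12}
|B| - |A| = 6 - 5 = 1

1


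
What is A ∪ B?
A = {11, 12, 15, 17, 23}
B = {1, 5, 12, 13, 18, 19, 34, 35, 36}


Set A = {11, 12, 15, 17, 23}
Set B = {1, 5, 12, 13, 18, 19, 34, 35, 36}
A ∪ B includes all elements in either set.
Elements from A: {11, 12, 15, 17, 23}
Elements from B not already included: {1, 5, 13, 18, 19, 34, 35, 36}
A ∪ B = {1, 5, 11, 12, 13, 15, 17, 18, 19, 23, 34, 35, 36}

{1, 5, 11, 12, 13, 15, 17, 18, 19, 23, 34, 35, 36}


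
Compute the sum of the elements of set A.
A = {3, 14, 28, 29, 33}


Set A = {3, 14, 28, 29, 33}
Sum = 3 + 14 + 28 + 29 + 33 = 107

107


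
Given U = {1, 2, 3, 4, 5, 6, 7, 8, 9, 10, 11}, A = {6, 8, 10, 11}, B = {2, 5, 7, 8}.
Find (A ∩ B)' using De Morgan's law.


U = {1, 2, 3, 4, 5, 6, 7, 8, 9, 10, 11}
A = {6, 8, 10, 11}, B = {2, 5, 7, 8}
A ∩ B = {8}
(A ∩ B)' = U \ (A ∩ B) = {1, 2, 3, 4, 5, 6, 7, 9, 10, 11}
Verification via A' ∪ B': A' = {1, 2, 3, 4, 5, 7, 9}, B' = {1, 3, 4, 6, 9, 10, 11}
A' ∪ B' = {1, 2, 3, 4, 5, 6, 7, 9, 10, 11} ✓

{1, 2, 3, 4, 5, 6, 7, 9, 10, 11}


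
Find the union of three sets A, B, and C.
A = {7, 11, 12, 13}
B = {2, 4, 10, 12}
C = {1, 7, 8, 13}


Set A = {7, 11, 12, 13}
Set B = {2, 4, 10, 12}
Set C = {1, 7, 8, 13}
First, A ∪ B = {2, 4, 7, 10, 11, 12, 13}
Then, (A ∪ B) ∪ C = {1, 2, 4, 7, 8, 10, 11, 12, 13}

{1, 2, 4, 7, 8, 10, 11, 12, 13}


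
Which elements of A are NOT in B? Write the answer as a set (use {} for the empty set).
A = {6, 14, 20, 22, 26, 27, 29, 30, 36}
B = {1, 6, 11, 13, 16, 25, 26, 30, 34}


Set A = {6, 14, 20, 22, 26, 27, 29, 30, 36}
Set B = {1, 6, 11, 13, 16, 25, 26, 30, 34}
Check each element of A against B:
6 ∈ B, 14 ∉ B (include), 20 ∉ B (include), 22 ∉ B (include), 26 ∈ B, 27 ∉ B (include), 29 ∉ B (include), 30 ∈ B, 36 ∉ B (include)
Elements of A not in B: {14, 20, 22, 27, 29, 36}

{14, 20, 22, 27, 29, 36}


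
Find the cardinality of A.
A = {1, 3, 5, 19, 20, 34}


Set A = {1, 3, 5, 19, 20, 34}
Listing elements: 1, 3, 5, 19, 20, 34
Counting: 6 elements
|A| = 6

6


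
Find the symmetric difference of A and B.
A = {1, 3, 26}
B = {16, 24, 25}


Set A = {1, 3, 26}
Set B = {16, 24, 25}
A △ B = (A \ B) ∪ (B \ A)
Elements in A but not B: {1, 3, 26}
Elements in B but not A: {16, 24, 25}
A △ B = {1, 3, 16, 24, 25, 26}

{1, 3, 16, 24, 25, 26}


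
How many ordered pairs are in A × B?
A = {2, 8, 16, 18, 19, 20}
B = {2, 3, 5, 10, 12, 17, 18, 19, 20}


Set A = {2, 8, 16, 18, 19, 20} has 6 elements.
Set B = {2, 3, 5, 10, 12, 17, 18, 19, 20} has 9 elements.
|A × B| = |A| × |B| = 6 × 9 = 54

54


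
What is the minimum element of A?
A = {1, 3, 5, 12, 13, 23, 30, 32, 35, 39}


Set A = {1, 3, 5, 12, 13, 23, 30, 32, 35, 39}
Elements in ascending order: 1, 3, 5, 12, 13, 23, 30, 32, 35, 39
The smallest element is 1.

1


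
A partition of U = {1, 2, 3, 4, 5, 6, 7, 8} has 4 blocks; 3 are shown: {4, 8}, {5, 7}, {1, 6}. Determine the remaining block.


U = {1, 2, 3, 4, 5, 6, 7, 8}
Shown blocks: {4, 8}, {5, 7}, {1, 6}
A partition's blocks are pairwise disjoint and cover U, so the missing block = U \ (union of shown blocks).
Union of shown blocks: {1, 4, 5, 6, 7, 8}
Missing block = U \ (union) = {2, 3}

{2, 3}


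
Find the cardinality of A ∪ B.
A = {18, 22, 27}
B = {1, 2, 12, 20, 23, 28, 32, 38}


Set A = {18, 22, 27}, |A| = 3
Set B = {1, 2, 12, 20, 23, 28, 32, 38}, |B| = 8
A ∩ B = {}, |A ∩ B| = 0
|A ∪ B| = |A| + |B| - |A ∩ B| = 3 + 8 - 0 = 11

11


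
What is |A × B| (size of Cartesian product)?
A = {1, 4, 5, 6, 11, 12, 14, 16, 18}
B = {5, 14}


Set A = {1, 4, 5, 6, 11, 12, 14, 16, 18} has 9 elements.
Set B = {5, 14} has 2 elements.
|A × B| = |A| × |B| = 9 × 2 = 18

18


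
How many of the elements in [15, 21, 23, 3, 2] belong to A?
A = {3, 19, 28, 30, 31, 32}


Set A = {3, 19, 28, 30, 31, 32}
Candidates: [15, 21, 23, 3, 2]
Check each candidate:
15 ∉ A, 21 ∉ A, 23 ∉ A, 3 ∈ A, 2 ∉ A
Count of candidates in A: 1

1


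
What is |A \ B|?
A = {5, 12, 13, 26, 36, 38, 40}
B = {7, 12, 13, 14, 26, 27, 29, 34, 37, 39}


Set A = {5, 12, 13, 26, 36, 38, 40}
Set B = {7, 12, 13, 14, 26, 27, 29, 34, 37, 39}
A \ B = {5, 36, 38, 40}
|A \ B| = 4

4


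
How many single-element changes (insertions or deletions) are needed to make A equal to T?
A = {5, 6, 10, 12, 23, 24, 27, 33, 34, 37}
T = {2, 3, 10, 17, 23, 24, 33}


Set A = {5, 6, 10, 12, 23, 24, 27, 33, 34, 37}
Set T = {2, 3, 10, 17, 23, 24, 33}
Elements to remove from A (in A, not in T): {5, 6, 12, 27, 34, 37} → 6 removals
Elements to add to A (in T, not in A): {2, 3, 17} → 3 additions
Total edits = 6 + 3 = 9

9


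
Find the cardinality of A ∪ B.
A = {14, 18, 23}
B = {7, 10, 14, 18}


Set A = {14, 18, 23}, |A| = 3
Set B = {7, 10, 14, 18}, |B| = 4
A ∩ B = {14, 18}, |A ∩ B| = 2
|A ∪ B| = |A| + |B| - |A ∩ B| = 3 + 4 - 2 = 5

5


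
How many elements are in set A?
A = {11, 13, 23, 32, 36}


Set A = {11, 13, 23, 32, 36}
Listing elements: 11, 13, 23, 32, 36
Counting: 5 elements
|A| = 5

5


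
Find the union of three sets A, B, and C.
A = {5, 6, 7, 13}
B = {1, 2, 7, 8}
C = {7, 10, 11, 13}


Set A = {5, 6, 7, 13}
Set B = {1, 2, 7, 8}
Set C = {7, 10, 11, 13}
First, A ∪ B = {1, 2, 5, 6, 7, 8, 13}
Then, (A ∪ B) ∪ C = {1, 2, 5, 6, 7, 8, 10, 11, 13}

{1, 2, 5, 6, 7, 8, 10, 11, 13}


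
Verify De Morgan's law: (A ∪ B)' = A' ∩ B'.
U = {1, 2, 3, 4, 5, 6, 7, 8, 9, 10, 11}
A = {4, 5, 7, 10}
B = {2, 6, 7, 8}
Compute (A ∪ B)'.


U = {1, 2, 3, 4, 5, 6, 7, 8, 9, 10, 11}
A = {4, 5, 7, 10}, B = {2, 6, 7, 8}
A ∪ B = {2, 4, 5, 6, 7, 8, 10}
(A ∪ B)' = U \ (A ∪ B) = {1, 3, 9, 11}
Verification via A' ∩ B': A' = {1, 2, 3, 6, 8, 9, 11}, B' = {1, 3, 4, 5, 9, 10, 11}
A' ∩ B' = {1, 3, 9, 11} ✓

{1, 3, 9, 11}


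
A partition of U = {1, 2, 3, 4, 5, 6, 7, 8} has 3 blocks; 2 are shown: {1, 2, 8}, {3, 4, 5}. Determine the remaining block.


U = {1, 2, 3, 4, 5, 6, 7, 8}
Shown blocks: {1, 2, 8}, {3, 4, 5}
A partition's blocks are pairwise disjoint and cover U, so the missing block = U \ (union of shown blocks).
Union of shown blocks: {1, 2, 3, 4, 5, 8}
Missing block = U \ (union) = {6, 7}

{6, 7}


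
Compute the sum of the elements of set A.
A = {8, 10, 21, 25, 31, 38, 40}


Set A = {8, 10, 21, 25, 31, 38, 40}
Sum = 8 + 10 + 21 + 25 + 31 + 38 + 40 = 173

173


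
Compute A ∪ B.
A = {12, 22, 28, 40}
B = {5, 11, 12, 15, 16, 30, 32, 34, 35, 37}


Set A = {12, 22, 28, 40}
Set B = {5, 11, 12, 15, 16, 30, 32, 34, 35, 37}
A ∪ B includes all elements in either set.
Elements from A: {12, 22, 28, 40}
Elements from B not already included: {5, 11, 15, 16, 30, 32, 34, 35, 37}
A ∪ B = {5, 11, 12, 15, 16, 22, 28, 30, 32, 34, 35, 37, 40}

{5, 11, 12, 15, 16, 22, 28, 30, 32, 34, 35, 37, 40}


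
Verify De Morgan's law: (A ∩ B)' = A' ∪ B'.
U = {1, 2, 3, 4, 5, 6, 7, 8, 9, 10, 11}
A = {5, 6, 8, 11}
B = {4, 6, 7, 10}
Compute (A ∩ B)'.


U = {1, 2, 3, 4, 5, 6, 7, 8, 9, 10, 11}
A = {5, 6, 8, 11}, B = {4, 6, 7, 10}
A ∩ B = {6}
(A ∩ B)' = U \ (A ∩ B) = {1, 2, 3, 4, 5, 7, 8, 9, 10, 11}
Verification via A' ∪ B': A' = {1, 2, 3, 4, 7, 9, 10}, B' = {1, 2, 3, 5, 8, 9, 11}
A' ∪ B' = {1, 2, 3, 4, 5, 7, 8, 9, 10, 11} ✓

{1, 2, 3, 4, 5, 7, 8, 9, 10, 11}


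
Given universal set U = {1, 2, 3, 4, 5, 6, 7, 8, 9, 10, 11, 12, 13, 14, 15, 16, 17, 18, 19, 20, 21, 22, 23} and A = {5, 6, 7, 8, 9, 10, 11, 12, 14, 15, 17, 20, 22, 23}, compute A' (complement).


Universal set U = {1, 2, 3, 4, 5, 6, 7, 8, 9, 10, 11, 12, 13, 14, 15, 16, 17, 18, 19, 20, 21, 22, 23}
Set A = {5, 6, 7, 8, 9, 10, 11, 12, 14, 15, 17, 20, 22, 23}
A' = U \ A = elements in U but not in A
Checking each element of U:
1 (not in A, include), 2 (not in A, include), 3 (not in A, include), 4 (not in A, include), 5 (in A, exclude), 6 (in A, exclude), 7 (in A, exclude), 8 (in A, exclude), 9 (in A, exclude), 10 (in A, exclude), 11 (in A, exclude), 12 (in A, exclude), 13 (not in A, include), 14 (in A, exclude), 15 (in A, exclude), 16 (not in A, include), 17 (in A, exclude), 18 (not in A, include), 19 (not in A, include), 20 (in A, exclude), 21 (not in A, include), 22 (in A, exclude), 23 (in A, exclude)
A' = {1, 2, 3, 4, 13, 16, 18, 19, 21}

{1, 2, 3, 4, 13, 16, 18, 19, 21}


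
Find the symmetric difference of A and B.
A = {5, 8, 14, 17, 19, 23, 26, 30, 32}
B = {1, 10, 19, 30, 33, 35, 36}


Set A = {5, 8, 14, 17, 19, 23, 26, 30, 32}
Set B = {1, 10, 19, 30, 33, 35, 36}
A △ B = (A \ B) ∪ (B \ A)
Elements in A but not B: {5, 8, 14, 17, 23, 26, 32}
Elements in B but not A: {1, 10, 33, 35, 36}
A △ B = {1, 5, 8, 10, 14, 17, 23, 26, 32, 33, 35, 36}

{1, 5, 8, 10, 14, 17, 23, 26, 32, 33, 35, 36}


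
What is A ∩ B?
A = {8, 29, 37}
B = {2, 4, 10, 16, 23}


Set A = {8, 29, 37}
Set B = {2, 4, 10, 16, 23}
A ∩ B includes only elements in both sets.
Check each element of A against B:
8 ✗, 29 ✗, 37 ✗
A ∩ B = {}

{}
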